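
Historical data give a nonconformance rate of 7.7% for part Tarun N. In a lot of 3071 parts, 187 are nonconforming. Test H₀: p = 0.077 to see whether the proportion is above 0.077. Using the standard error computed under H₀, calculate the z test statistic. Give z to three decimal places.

z = -3.348

p̂ = 187/3071 = 0.060892.
SE = √(p₀(1−p₀)/n) = √(0.071071/3071) = 0.004811.
z = (0.060892 − 0.077)/0.004811 = -0.016108/0.004811 = -3.348.
p-value = P(Z > -3.348) ≈ 0.9996.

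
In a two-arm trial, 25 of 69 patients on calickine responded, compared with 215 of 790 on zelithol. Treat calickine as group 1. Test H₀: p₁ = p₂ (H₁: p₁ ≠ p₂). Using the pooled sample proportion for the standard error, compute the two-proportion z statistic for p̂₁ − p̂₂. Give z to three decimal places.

p̂₁ = 25/69 = 0.36232, p̂₂ = 215/790 = 0.27215.
Pooled p̂ = (25+215)/(69+790) = 240/859 = 0.27939.
SE = √(0.201333 × 0.0157586) = 0.05633.
z = (0.36232 − 0.27215)/0.05633 = 0.09017/0.05633 = 1.601.

z = 1.601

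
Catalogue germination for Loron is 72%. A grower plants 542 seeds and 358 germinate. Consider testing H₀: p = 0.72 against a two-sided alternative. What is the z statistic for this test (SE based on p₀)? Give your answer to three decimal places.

z = -3.084

p̂ = 358/542 = 0.660517.
Standard error under H₀: √(0.72×0.28/542) = 0.019286.
z = (0.660517 − 0.72)/0.019286 = -0.059483/0.019286 = -3.084.
Two-sided p-value ≈ 2·Φ(−3.084) = 0.0020.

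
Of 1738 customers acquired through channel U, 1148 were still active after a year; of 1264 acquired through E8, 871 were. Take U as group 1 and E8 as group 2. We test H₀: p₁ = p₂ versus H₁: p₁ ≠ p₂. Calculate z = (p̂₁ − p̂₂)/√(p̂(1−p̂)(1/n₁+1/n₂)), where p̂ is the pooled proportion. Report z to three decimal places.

p̂₁ = 1148/1738 = 0.66053, p̂₂ = 871/1264 = 0.68908.
Pooled p̂ = (1148+871)/(1738+1264) = 2019/3002 = 0.67255.
SE = √(p̂(1−p̂)(1/n₁+1/n₂)) = √(0.67255·0.32745·0.00136651) = √(0.000300942) = 0.01735.
z = (0.66053 − 0.68908)/0.01735 = -0.02855/0.01735 = -1.646.
p-value = 2·P(Z > 1.646) ≈ 0.0998.

z = -1.646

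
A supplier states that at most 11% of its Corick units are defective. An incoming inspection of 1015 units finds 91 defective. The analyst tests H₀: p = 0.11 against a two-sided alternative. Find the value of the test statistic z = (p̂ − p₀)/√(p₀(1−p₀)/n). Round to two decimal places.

z = -2.07

p̂ = 91/1015 ≈ 0.0897.
Standard error under H₀: √(0.11×0.89/1015) = 0.0098.
z = (0.0897 − 0.11)/0.0098 = -0.0203/0.0098 = -2.07.
Two-sided p-value ≈ 2·Φ(−2.072) = 0.0383.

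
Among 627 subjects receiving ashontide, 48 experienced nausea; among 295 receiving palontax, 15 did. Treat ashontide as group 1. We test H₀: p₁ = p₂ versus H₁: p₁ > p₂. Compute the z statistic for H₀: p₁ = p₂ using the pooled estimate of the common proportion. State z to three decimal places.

z = 1.443

p̂₁ = 48/627 = 0.076555, p̂₂ = 15/295 = 0.050847.
Pooled p̂ = (48+15)/(627+295) = 63/922 = 0.068330.
SE = √(0.0636608 × 0.00498473) = 0.017814.
z = (0.076555 − 0.050847)/0.017814 = 0.025708/0.017814 = 1.443.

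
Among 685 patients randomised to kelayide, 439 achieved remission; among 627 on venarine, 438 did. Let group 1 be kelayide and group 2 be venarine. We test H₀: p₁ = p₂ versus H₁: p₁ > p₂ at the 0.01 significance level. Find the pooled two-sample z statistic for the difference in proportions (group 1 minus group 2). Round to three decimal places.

z = -2.217

p̂₁ = 439/685 ≈ 0.64088, p̂₂ = 438/627 ≈ 0.69856.
Pooled p̂ = (439+438)/(685+627) = 877/1312 = 0.66845.
SE = √(p̂(1−p̂)(1/n₁+1/n₂)) = √(0.66845·0.33155·0.00305475) = √(0.000677013) = 0.02602.
z = (0.64088 − 0.69856)/0.02602 = -0.05768/0.02602 = -2.217.
p-value = P(Z > -2.217) ≈ 0.9867. With α = 0.01, fail to reject H₀.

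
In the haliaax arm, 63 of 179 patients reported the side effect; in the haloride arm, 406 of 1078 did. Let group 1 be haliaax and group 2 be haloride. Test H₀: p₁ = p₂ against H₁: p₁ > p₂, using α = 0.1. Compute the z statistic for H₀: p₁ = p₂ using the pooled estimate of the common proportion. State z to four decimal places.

p̂₁ = 63/179 ≈ 0.351955, p̂₂ = 406/1078 ≈ 0.376623.
Pooled p̂ = (63+406)/(179+1078) = 469/1257 = 0.373111.
SE = √(p̂(1−p̂)(1/n₁+1/n₂)) = √(0.373111·0.626889·0.00651424) = √(0.00152367) = 0.039034.
z = (0.351955 − 0.376623)/0.039034 = -0.024668/0.039034 = -0.6320.
p-value = P(Z > -0.632) ≈ 0.7363, so at α = 0.1 we fail to reject H₀.

z = -0.6320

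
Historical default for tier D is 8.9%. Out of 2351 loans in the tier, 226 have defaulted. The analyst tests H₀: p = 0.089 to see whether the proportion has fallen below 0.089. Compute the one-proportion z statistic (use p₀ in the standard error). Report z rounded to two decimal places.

p̂ = 226/2351 = 0.09613.
Under H₀, SE = √(0.089·0.911/2351) = √(3.4487e-05) = 0.00587.
z = (0.09613 − 0.089)/0.00587 = 0.00713/0.00587 = 1.21.

z = 1.21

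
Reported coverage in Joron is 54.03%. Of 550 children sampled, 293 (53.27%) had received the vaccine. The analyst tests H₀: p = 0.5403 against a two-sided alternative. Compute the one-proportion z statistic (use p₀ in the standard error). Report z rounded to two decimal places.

p̂ = 293/550 = 0.5327.
Standard error under H₀: √(0.5403×0.4597/550) = 0.0213.
z = (0.5327 − 0.5403)/0.0213 = -0.0076/0.0213 = -0.36.
p-value = 2·P(Z > 0.356) ≈ 0.7216.

z = -0.36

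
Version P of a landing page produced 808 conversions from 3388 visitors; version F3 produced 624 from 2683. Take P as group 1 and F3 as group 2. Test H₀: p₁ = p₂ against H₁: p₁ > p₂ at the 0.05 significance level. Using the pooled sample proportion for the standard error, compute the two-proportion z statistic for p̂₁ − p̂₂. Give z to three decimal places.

z = 0.539

p̂₁ = 808/3388 ≈ 0.23849, p̂₂ = 624/2683 ≈ 0.23258.
Pooled p̂ = (808+624)/(3388+2683) = 1432/6071 = 0.23588.
SE = √(0.180238 × 0.000667876) = 0.01097.
z = (0.23849 − 0.23258)/0.01097 = 0.00591/0.01097 = 0.539.
p-value = P(Z > 0.539) ≈ 0.2950, so at α = 0.05 we fail to reject H₀.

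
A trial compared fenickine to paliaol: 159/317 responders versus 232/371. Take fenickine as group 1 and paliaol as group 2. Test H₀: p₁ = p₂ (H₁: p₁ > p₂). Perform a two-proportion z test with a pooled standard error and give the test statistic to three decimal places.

z = -3.267

p̂₁ = 159/317 = 0.50158, p̂₂ = 232/371 = 0.62534.
Pooled p̂ = (159+232)/(317+371) = 391/688 = 0.56831.
SE = √(p̂(1−p̂)(1/n₁+1/n₂)) = √(0.56831·0.43169·0.00584999) = √(0.0014352) = 0.03788.
z = (0.50158 − 0.62534)/0.03788 = -0.12376/0.03788 = -3.267.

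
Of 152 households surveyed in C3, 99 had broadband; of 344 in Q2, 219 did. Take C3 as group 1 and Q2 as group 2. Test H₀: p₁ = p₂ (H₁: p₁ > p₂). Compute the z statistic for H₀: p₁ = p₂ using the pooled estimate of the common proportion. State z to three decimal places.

p̂₁ = 99/152 = 0.65132, p̂₂ = 219/344 = 0.63663.
Pooled p̂ = (99+219)/(152+344) = 318/496 = 0.64113.
SE = √(0.230083 × 0.00948592) = 0.04672.
z = (0.65132 − 0.63663)/0.04672 = 0.01469/0.04672 = 0.314.
p-value = P(Z > 0.314) ≈ 0.3766.

z = 0.314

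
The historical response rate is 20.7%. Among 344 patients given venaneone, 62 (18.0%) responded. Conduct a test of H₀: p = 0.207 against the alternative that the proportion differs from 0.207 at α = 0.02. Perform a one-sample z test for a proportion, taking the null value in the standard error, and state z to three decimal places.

p̂ = 62/344 = 0.180233.
Standard error under H₀: √(0.207×0.793/344) = 0.021845.
z = (0.180233 − 0.207)/0.021845 = -0.026767/0.021845 = -1.225.
Two-sided p-value ≈ 2·Φ(−1.225) = 0.2204, so at α = 0.02 we fail to reject H₀.

z = -1.225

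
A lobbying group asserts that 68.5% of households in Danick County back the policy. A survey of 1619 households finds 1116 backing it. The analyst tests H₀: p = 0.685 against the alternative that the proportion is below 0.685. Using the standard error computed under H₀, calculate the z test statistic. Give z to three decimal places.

z = 0.374

p̂ = 1116/1619 ≈ 0.689314.
Under H₀, SE = √(0.685·0.315/1619) = √(0.000133277) = 0.011545.
z = (0.689314 − 0.685)/0.011545 = 0.004314/0.011545 = 0.374.
p-value = P(Z < 0.374) ≈ 0.6457.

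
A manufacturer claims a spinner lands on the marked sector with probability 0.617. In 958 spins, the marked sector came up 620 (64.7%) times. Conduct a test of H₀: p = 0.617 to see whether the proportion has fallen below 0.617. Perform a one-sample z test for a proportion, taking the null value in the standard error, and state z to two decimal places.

z = 1.92

p̂ = 620/958 ≈ 0.6472.
Standard error under H₀: √(0.617×0.383/958) = 0.0157.
z = (0.6472 − 0.617)/0.0157 = 0.0302/0.0157 = 1.92.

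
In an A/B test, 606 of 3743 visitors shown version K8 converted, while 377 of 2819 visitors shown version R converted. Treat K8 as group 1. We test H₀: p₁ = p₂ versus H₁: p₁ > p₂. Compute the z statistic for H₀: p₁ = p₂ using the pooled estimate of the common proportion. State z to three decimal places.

p̂₁ = 606/3743 = 0.161902, p̂₂ = 377/2819 = 0.133735.
Pooled p̂ = (606+377)/(3743+2819) = 983/6562 = 0.149802.
SE = √(0.127361 × 0.000621901) = 0.008900.
z = (0.161902 − 0.133735)/0.008900 = 0.028167/0.008900 = 3.165.

z = 3.165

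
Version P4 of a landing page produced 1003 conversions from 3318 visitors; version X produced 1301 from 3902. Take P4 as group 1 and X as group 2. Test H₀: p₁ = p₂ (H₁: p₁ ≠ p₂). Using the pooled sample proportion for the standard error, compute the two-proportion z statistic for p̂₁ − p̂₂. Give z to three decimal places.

p̂₁ = 1003/3318 = 0.302291, p̂₂ = 1301/3902 = 0.333419.
Pooled p̂ = (1003+1301)/(3318+3902) = 2304/7220 = 0.319114.
SE = √(0.21728 × 0.000557665) = 0.011008.
z = (0.302291 − 0.333419)/0.011008 = -0.031128/0.011008 = -2.828.
p-value = 2·P(Z > 2.828) ≈ 0.0047.

z = -2.828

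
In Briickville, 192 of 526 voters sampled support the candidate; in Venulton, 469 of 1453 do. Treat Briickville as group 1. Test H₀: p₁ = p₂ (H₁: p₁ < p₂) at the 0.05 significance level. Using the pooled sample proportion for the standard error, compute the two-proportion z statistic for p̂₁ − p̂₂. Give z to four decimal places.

z = 1.7599

p̂₁ = 192/526 ≈ 0.3650190, p̂₂ = 469/1453 ≈ 0.3227805.
Pooled p̂ = (192+469)/(526+1453) = 661/1979 = 0.3340071.
SE = √(p̂(1−p̂)(1/n₁+1/n₂)) = √(0.3340071·0.6659929·0.00258937) = √(0.000575996) = 0.0239999.
z = (0.3650190 − 0.3227805)/0.0239999 = 0.0422385/0.0239999 = 1.7599.
p-value = P(Z < 1.760) ≈ 0.9608, so at α = 0.05 we fail to reject H₀.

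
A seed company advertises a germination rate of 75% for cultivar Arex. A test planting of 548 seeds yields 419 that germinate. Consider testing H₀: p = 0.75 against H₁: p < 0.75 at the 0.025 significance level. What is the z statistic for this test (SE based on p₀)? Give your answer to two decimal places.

z = 0.79

p̂ = 419/548 = 0.7646.
SE = √(p₀(1−p₀)/n) = √(0.1875/548) = 0.0185.
z = (0.7646 − 0.75)/0.0185 = 0.0146/0.0185 = 0.79.
p-value = P(Z < 0.789) ≈ 0.7850. With α = 0.025, fail to reject H₀.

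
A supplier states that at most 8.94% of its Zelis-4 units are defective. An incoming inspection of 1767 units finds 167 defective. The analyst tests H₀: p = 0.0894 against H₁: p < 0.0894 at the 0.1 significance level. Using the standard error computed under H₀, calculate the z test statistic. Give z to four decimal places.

p̂ = 167/1767 = 0.0945105.
Standard error under H₀: √(0.0894×0.9106/1767) = 0.0067876.
z = (0.0945105 − 0.0894)/0.0067876 = 0.0051105/0.0067876 = 0.7529.
p-value = P(Z < 0.753) ≈ 0.7742. With α = 0.1, fail to reject H₀.

z = 0.7529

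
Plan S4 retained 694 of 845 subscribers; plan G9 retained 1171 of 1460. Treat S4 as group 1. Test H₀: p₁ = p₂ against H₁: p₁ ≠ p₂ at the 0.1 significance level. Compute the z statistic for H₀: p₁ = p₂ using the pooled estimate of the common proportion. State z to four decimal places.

p̂₁ = 694/845 = 0.821302, p̂₂ = 1171/1460 = 0.802055.
Pooled p̂ = (694+1171)/(845+1460) = 1865/2305 = 0.809111.
SE = √(p̂(1−p̂)(1/n₁+1/n₂)) = √(0.809111·0.190889·0.00186836) = √(0.00028857) = 0.016987.
z = (0.821302 − 0.802055)/0.016987 = 0.019247/0.016987 = 1.1330.
p-value = 2·P(Z > 1.133) ≈ 0.2572, so at α = 0.1 we fail to reject H₀.

z = 1.1330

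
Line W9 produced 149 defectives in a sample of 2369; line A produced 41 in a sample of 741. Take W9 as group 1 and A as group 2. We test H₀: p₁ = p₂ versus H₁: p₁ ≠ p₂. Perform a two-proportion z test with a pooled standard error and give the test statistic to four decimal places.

p̂₁ = 149/2369 ≈ 0.062896, p̂₂ = 41/741 ≈ 0.055331.
Pooled p̂ = (149+41)/(2369+741) = 190/3110 = 0.061093.
SE = √(0.0573609 × 0.00177165) = 0.010081.
z = (0.062896 − 0.055331)/0.010081 = 0.007565/0.010081 = 0.7504.

z = 0.7504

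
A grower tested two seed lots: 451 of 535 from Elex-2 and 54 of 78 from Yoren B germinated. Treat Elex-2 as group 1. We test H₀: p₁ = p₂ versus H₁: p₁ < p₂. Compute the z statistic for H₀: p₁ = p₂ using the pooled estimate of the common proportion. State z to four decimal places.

z = 3.2633

p̂₁ = 451/535 ≈ 0.842991, p̂₂ = 54/78 ≈ 0.692308.
Pooled p̂ = (451+54)/(535+78) = 505/613 = 0.823817.
SE = √(0.145142 × 0.0146897) = 0.046175.
z = (0.842991 − 0.692308)/0.046175 = 0.150683/0.046175 = 3.2633.
p-value = P(Z < 3.263) ≈ 0.9994.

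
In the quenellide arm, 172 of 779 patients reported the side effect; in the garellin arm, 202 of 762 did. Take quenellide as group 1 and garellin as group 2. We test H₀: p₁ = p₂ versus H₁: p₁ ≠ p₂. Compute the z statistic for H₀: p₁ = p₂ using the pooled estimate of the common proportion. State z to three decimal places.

p̂₁ = 172/779 = 0.22080, p̂₂ = 202/762 = 0.26509.
Pooled p̂ = (172+202)/(779+762) = 374/1541 = 0.24270.
SE = √(p̂(1−p̂)(1/n₁+1/n₂)) = √(0.24270·0.75730·0.00259603) = √(0.000477142) = 0.02184.
z = (0.22080 − 0.26509)/0.02184 = -0.04429/0.02184 = -2.028.
p-value = 2·P(Z > 2.028) ≈ 0.0426.

z = -2.028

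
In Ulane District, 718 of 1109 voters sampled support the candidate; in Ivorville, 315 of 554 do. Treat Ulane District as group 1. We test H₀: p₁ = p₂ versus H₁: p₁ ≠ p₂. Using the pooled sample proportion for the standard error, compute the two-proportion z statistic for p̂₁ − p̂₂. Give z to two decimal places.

p̂₁ = 718/1109 = 0.64743, p̂₂ = 315/554 = 0.56859.
Pooled p̂ = (718+315)/(1109+554) = 1033/1663 = 0.62117.
SE = √(p̂(1−p̂)(1/n₁+1/n₂)) = √(0.62117·0.37883·0.00270677) = √(0.000636953) = 0.02524.
z = (0.64743 − 0.56859)/0.02524 = 0.07884/0.02524 = 3.12.
p-value = 2·P(Z > 3.124) ≈ 0.0018.

z = 3.12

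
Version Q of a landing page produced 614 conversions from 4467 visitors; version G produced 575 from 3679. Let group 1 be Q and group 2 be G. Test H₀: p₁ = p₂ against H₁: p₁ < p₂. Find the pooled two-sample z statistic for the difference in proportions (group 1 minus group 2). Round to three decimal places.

z = -2.397

p̂₁ = 614/4467 ≈ 0.13745, p̂₂ = 575/3679 ≈ 0.15629.
Pooled p̂ = (614+575)/(4467+3679) = 1189/8146 = 0.14596.
SE = √(0.124657 × 0.000495677) = 0.00786.
z = (0.13745 − 0.15629)/0.00786 = -0.01884/0.00786 = -2.397.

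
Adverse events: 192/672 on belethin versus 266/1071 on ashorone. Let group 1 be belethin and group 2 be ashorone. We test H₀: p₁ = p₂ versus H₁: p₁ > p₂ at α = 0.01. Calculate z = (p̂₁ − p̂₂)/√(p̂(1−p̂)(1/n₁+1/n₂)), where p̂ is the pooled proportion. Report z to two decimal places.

z = 1.72

p̂₁ = 192/672 = 0.2857, p̂₂ = 266/1071 = 0.2484.
Pooled p̂ = (192+266)/(672+1071) = 458/1743 = 0.2628.
SE = √(0.19372 × 0.0024218) = 0.0217.
z = (0.2857 − 0.2484)/0.0217 = 0.0373/0.0217 = 1.72.
p-value = P(Z > 1.724) ≈ 0.0423. With α = 0.01, fail to reject H₀.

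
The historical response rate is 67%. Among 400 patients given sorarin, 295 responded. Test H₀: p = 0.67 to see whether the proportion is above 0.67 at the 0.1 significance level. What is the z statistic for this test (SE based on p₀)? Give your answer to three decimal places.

p̂ = 295/400 = 0.73750.
SE = √(p₀(1−p₀)/n) = √(0.2211/400) = 0.02351.
z = (0.73750 − 0.67)/0.02351 = 0.06750/0.02351 = 2.871.
p-value = P(Z > 2.871) ≈ 0.0020. With α = 0.1, reject H₀.

z = 2.871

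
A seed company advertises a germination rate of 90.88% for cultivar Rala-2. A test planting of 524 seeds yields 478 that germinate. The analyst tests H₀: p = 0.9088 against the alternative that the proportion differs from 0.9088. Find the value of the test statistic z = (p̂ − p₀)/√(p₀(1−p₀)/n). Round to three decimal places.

p̂ = 478/524 ≈ 0.91221.
Under H₀, SE = √(0.9088·0.0912/524) = √(0.000158173) = 0.01258.
z = (0.91221 − 0.9088)/0.01258 = 0.00341/0.01258 = 0.271.

z = 0.271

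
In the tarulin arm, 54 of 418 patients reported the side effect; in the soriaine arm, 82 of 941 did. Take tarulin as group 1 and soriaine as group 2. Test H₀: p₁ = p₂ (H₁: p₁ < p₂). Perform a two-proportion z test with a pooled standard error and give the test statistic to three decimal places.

p̂₁ = 54/418 ≈ 0.12919, p̂₂ = 82/941 ≈ 0.08714.
Pooled p̂ = (54+82)/(418+941) = 136/1359 = 0.10007.
SE = √(p̂(1−p̂)(1/n₁+1/n₂)) = √(0.10007·0.89993·0.00345504) = √(0.000311157) = 0.01764.
z = (0.12919 − 0.08714)/0.01764 = 0.04205/0.01764 = 2.384.
p-value = P(Z < 2.384) ≈ 0.9914.

z = 2.384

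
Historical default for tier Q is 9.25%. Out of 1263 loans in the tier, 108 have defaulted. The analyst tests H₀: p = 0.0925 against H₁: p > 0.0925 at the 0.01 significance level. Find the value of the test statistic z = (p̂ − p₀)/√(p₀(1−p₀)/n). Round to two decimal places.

z = -0.86

p̂ = 108/1263 = 0.08551.
Under H₀, SE = √(0.0925·0.9075/1263) = √(6.64638e-05) = 0.00815.
z = (0.08551 − 0.0925)/0.00815 = -0.00699/0.00815 = -0.86.
p-value = P(Z > -0.857) ≈ 0.8044. With α = 0.01, fail to reject H₀.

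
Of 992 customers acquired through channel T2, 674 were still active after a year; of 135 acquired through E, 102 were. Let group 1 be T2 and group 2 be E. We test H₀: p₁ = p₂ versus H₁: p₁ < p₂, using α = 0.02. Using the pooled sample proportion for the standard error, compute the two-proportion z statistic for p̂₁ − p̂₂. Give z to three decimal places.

p̂₁ = 674/992 = 0.67944, p̂₂ = 102/135 = 0.75556.
Pooled p̂ = (674+102)/(992+135) = 776/1127 = 0.68855.
SE = √(p̂(1−p̂)(1/n₁+1/n₂)) = √(0.68855·0.31145·0.00841547) = √(0.00180468) = 0.04248.
z = (0.67944 − 0.75556)/0.04248 = -0.07612/0.04248 = -1.792.
p-value = P(Z < -1.792) ≈ 0.0366; since p > α = 0.02, fail to reject H₀.

z = -1.792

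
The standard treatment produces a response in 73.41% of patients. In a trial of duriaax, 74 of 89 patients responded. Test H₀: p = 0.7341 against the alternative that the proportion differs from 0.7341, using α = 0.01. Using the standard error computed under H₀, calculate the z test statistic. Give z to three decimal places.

p̂ = 74/89 ≈ 0.83146.
SE = √(p₀(1−p₀)/n) = √(0.1952/89) = 0.04683.
z = (0.83146 − 0.7341)/0.04683 = 0.09736/0.04683 = 2.079.
p-value = 2·P(Z > 2.079) ≈ 0.0376. With α = 0.01, fail to reject H₀.

z = 2.079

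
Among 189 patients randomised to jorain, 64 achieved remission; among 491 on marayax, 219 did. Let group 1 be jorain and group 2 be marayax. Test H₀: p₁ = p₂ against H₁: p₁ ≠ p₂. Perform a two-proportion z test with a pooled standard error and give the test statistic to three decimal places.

z = -2.545

p̂₁ = 64/189 = 0.33862, p̂₂ = 219/491 = 0.44603.
Pooled p̂ = (64+219)/(189+491) = 283/680 = 0.41618.
SE = √(p̂(1−p̂)(1/n₁+1/n₂)) = √(0.41618·0.58382·0.00732767) = √(0.00178043) = 0.04220.
z = (0.33862 − 0.44603)/0.04220 = -0.10741/0.04220 = -2.545.
p-value = 2·P(Z > 2.545) ≈ 0.0109.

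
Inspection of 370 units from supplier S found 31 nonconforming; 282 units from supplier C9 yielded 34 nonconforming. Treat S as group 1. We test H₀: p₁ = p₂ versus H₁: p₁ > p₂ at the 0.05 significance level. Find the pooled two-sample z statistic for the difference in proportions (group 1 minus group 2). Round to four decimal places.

z = -1.5532

p̂₁ = 31/370 = 0.083784, p̂₂ = 34/282 = 0.120567.
Pooled p̂ = (31+34)/(370+282) = 65/652 = 0.099693.
SE = √(0.0897545 × 0.0062488) = 0.023682.
z = (0.083784 − 0.120567)/0.023682 = -0.036783/0.023682 = -1.5532.
p-value = P(Z > -1.553) ≈ 0.9398, so at α = 0.05 we fail to reject H₀.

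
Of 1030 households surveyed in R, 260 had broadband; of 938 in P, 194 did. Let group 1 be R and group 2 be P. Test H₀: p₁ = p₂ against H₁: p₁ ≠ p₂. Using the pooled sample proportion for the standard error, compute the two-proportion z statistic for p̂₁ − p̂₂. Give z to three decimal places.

p̂₁ = 260/1030 = 0.25243, p̂₂ = 194/938 = 0.20682.
Pooled p̂ = (260+194)/(1030+938) = 454/1968 = 0.23069.
SE = √(p̂(1−p̂)(1/n₁+1/n₂)) = √(0.23069·0.76931·0.00203697) = √(0.000361507) = 0.01901.
z = (0.25243 − 0.20682)/0.01901 = 0.04561/0.01901 = 2.399.

z = 2.399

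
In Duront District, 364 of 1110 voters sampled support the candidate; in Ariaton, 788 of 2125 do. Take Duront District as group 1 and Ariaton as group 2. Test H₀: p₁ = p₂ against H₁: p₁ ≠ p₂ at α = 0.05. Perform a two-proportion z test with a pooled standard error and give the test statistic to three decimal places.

p̂₁ = 364/1110 ≈ 0.32793, p̂₂ = 788/2125 ≈ 0.37082.
Pooled p̂ = (364+788)/(1110+2125) = 1152/3235 = 0.35611.
SE = √(0.229294 × 0.00137149) = 0.01773.
z = (0.32793 − 0.37082)/0.01773 = -0.04289/0.01773 = -2.419.
p-value = 2·P(Z > 2.419) ≈ 0.0156. With α = 0.05, reject H₀.

z = -2.419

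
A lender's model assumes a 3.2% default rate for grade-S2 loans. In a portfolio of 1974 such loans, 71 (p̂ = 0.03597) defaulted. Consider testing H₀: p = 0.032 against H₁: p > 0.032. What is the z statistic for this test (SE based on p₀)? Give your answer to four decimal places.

p̂ = 71/1974 = 0.0359676.
Standard error under H₀: √(0.032×0.968/1974) = 0.0039613.
z = (0.0359676 − 0.032)/0.0039613 = 0.0039676/0.0039613 = 1.0016.
p-value = P(Z > 1.002) ≈ 0.1583.

z = 1.0016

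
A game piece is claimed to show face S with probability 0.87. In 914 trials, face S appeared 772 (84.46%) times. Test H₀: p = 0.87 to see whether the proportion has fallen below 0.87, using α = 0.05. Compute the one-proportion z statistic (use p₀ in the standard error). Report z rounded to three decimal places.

z = -2.280

p̂ = 772/914 ≈ 0.844639.
Standard error under H₀: √(0.87×0.13/914) = 0.011124.
z = (0.844639 − 0.87)/0.011124 = -0.025361/0.011124 = -2.280.
p-value = P(Z < -2.280) ≈ 0.0113. With α = 0.05, reject H₀.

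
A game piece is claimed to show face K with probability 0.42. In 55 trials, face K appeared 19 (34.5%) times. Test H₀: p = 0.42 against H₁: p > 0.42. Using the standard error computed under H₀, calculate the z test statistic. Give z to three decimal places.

z = -1.120

p̂ = 19/55 ≈ 0.34545.
Standard error under H₀: √(0.42×0.58/55) = 0.06655.
z = (0.34545 − 0.42)/0.06655 = -0.07455/0.06655 = -1.120.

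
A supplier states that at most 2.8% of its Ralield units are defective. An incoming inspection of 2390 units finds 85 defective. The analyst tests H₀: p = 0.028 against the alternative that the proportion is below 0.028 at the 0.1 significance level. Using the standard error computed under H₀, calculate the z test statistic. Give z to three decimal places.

z = 2.242

p̂ = 85/2390 ≈ 0.0355649.
SE = √(p₀(1−p₀)/n) = √(0.027216/2390) = 0.0033745.
z = (0.0355649 − 0.028)/0.0033745 = 0.0075649/0.0033745 = 2.242.
p-value = P(Z < 2.242) ≈ 0.9875. With α = 0.1, fail to reject H₀.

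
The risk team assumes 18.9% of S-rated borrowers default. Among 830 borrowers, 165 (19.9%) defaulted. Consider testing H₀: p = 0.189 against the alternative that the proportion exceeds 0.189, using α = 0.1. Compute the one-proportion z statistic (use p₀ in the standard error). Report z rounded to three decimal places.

p̂ = 165/830 ≈ 0.19880.
SE = √(p₀(1−p₀)/n) = √(0.15328/830) = 0.01359.
z = (0.19880 − 0.189)/0.01359 = 0.00980/0.01359 = 0.721.
p-value = P(Z > 0.721) ≈ 0.2355; since p > α = 0.1, fail to reject H₀.

z = 0.721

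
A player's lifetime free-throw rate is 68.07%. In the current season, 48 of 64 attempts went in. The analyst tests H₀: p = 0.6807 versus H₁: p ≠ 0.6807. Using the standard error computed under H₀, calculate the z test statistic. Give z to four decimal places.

p̂ = 48/64 ≈ 0.750000.
Standard error under H₀: √(0.6807×0.3193/64) = 0.058276.
z = (0.750000 − 0.6807)/0.058276 = 0.069300/0.058276 = 1.1892.

z = 1.1892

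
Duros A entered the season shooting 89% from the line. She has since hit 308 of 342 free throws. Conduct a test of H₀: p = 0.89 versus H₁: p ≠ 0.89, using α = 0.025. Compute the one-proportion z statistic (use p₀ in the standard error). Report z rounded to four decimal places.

p̂ = 308/342 ≈ 0.900585.
Standard error under H₀: √(0.89×0.11/342) = 0.016919.
z = (0.900585 − 0.89)/0.016919 = 0.010585/0.016919 = 0.6256.
p-value = 2·P(Z > 0.626) ≈ 0.5316; since p > α = 0.025, fail to reject H₀.

z = 0.6256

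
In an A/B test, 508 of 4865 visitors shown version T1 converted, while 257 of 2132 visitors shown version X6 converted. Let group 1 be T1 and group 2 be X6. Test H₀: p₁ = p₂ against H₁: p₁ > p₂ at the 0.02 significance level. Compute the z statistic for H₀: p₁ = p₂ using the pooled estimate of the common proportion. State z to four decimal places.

p̂₁ = 508/4865 ≈ 0.104419, p̂₂ = 257/2132 ≈ 0.120544.
Pooled p̂ = (508+257)/(4865+2132) = 765/6997 = 0.109333.
SE = √(0.097379 × 0.000674593) = 0.008105.
z = (0.104419 − 0.120544)/0.008105 = -0.016125/0.008105 = -1.9895.
p-value = P(Z > -1.989) ≈ 0.9767. With α = 0.02, fail to reject H₀.

z = -1.9895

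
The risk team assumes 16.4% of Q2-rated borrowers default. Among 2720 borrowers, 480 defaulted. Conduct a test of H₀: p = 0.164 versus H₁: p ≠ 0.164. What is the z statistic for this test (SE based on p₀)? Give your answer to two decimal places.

p̂ = 480/2720 = 0.1765.
Under H₀, SE = √(0.164·0.836/2720) = √(5.04059e-05) = 0.0071.
z = (0.1765 − 0.164)/0.0071 = 0.0125/0.0071 = 1.76.

z = 1.76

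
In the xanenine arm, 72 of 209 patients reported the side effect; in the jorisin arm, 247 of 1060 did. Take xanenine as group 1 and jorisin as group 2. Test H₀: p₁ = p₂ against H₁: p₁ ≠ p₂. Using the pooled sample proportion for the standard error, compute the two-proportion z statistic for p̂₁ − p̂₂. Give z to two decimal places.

z = 3.40

p̂₁ = 72/209 ≈ 0.3445, p̂₂ = 247/1060 ≈ 0.2330.
Pooled p̂ = (72+247)/(209+1060) = 319/1269 = 0.2514.
SE = √(0.188188 × 0.00572809) = 0.0328.
z = (0.3445 − 0.2330)/0.0328 = 0.1115/0.0328 = 3.40.
p-value = 2·P(Z > 3.395) ≈ 0.0007.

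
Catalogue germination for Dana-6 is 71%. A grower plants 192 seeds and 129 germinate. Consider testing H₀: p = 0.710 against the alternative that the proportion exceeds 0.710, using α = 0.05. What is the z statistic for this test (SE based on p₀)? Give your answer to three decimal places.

p̂ = 129/192 ≈ 0.67188.
Standard error under H₀: √(0.71×0.29/192) = 0.03275.
z = (0.67188 − 0.71)/0.03275 = -0.03812/0.03275 = -1.164.
p-value = P(Z > -1.164) ≈ 0.8778, so at α = 0.05 we fail to reject H₀.

z = -1.164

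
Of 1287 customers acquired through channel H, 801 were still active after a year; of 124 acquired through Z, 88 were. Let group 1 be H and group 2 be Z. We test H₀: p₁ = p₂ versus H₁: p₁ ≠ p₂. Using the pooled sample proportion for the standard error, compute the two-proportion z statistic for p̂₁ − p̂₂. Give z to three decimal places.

p̂₁ = 801/1287 = 0.62238, p̂₂ = 88/124 = 0.70968.
Pooled p̂ = (801+88)/(1287+124) = 889/1411 = 0.63005.
SE = √(0.233087 × 0.00884152) = 0.04540.
z = (0.62238 − 0.70968)/0.04540 = -0.08730/0.04540 = -1.923.
Two-sided p-value ≈ 2·Φ(−1.923) = 0.0545.

z = -1.923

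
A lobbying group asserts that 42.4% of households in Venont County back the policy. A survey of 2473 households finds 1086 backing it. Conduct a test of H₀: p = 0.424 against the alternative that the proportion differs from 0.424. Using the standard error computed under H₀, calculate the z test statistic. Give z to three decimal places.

p̂ = 1086/2473 ≈ 0.439143.
Under H₀, SE = √(0.424·0.576/2473) = √(9.87562e-05) = 0.009938.
z = (0.439143 − 0.424)/0.009938 = 0.015143/0.009938 = 1.524.
Two-sided p-value ≈ 2·Φ(−1.524) = 0.1276.

z = 1.524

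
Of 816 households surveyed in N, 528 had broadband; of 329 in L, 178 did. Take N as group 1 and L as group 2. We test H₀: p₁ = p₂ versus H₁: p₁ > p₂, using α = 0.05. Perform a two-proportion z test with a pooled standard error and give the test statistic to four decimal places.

z = 3.3390

p̂₁ = 528/816 ≈ 0.6470588, p̂₂ = 178/329 ≈ 0.5410334.
Pooled p̂ = (528+178)/(816+329) = 706/1145 = 0.6165939.
SE = √(p̂(1−p̂)(1/n₁+1/n₂)) = √(0.6165939·0.3834061·0.004265) = √(0.00100827) = 0.0317533.
z = (0.6470588 − 0.5410334)/0.0317533 = 0.1060254/0.0317533 = 3.3390.
p-value = P(Z > 3.339) ≈ 0.0004. With α = 0.05, reject H₀.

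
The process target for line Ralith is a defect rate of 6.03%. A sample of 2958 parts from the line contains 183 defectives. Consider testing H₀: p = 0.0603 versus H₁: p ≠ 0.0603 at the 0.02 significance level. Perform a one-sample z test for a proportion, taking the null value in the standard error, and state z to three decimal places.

z = 0.358

p̂ = 183/2958 = 0.06187.
Standard error under H₀: √(0.0603×0.9397/2958) = 0.00438.
z = (0.06187 − 0.0603)/0.00438 = 0.00157/0.00438 = 0.358.
Two-sided p-value ≈ 2·Φ(−0.358) = 0.7205, so at α = 0.02 we fail to reject H₀.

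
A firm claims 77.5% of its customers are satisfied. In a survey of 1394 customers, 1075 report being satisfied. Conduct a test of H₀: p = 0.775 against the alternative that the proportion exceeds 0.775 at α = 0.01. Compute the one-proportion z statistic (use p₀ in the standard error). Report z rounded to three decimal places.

p̂ = 1075/1394 ≈ 0.77116.
SE = √(p₀(1−p₀)/n) = √(0.17437/1394) = 0.01118.
z = (0.77116 − 0.775)/0.01118 = -0.00384/0.01118 = -0.343.
p-value = P(Z > -0.343) ≈ 0.6343. With α = 0.01, fail to reject H₀.

z = -0.343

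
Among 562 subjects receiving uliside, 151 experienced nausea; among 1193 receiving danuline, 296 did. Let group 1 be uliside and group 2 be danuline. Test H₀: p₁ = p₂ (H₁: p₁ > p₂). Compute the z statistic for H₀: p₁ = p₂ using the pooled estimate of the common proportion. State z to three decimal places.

p̂₁ = 151/562 ≈ 0.26868, p̂₂ = 296/1193 ≈ 0.24811.
Pooled p̂ = (151+296)/(562+1193) = 447/1755 = 0.25470.
SE = √(p̂(1−p̂)(1/n₁+1/n₂)) = √(0.25470·0.74530·0.00261758) = √(0.000496891) = 0.02229.
z = (0.26868 − 0.24811)/0.02229 = 0.02057/0.02229 = 0.923.

z = 0.923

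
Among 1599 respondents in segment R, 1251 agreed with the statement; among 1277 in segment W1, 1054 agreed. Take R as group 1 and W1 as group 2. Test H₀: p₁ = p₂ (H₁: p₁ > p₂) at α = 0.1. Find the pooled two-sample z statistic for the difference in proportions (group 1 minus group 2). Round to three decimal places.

p̂₁ = 1251/1599 ≈ 0.78236, p̂₂ = 1054/1277 ≈ 0.82537.
Pooled p̂ = (1251+1054)/(1599+1277) = 2305/2876 = 0.80146.
SE = √(p̂(1−p̂)(1/n₁+1/n₂)) = √(0.80146·0.19854·0.00140848) = √(0.000224119) = 0.01497.
z = (0.78236 − 0.82537)/0.01497 = -0.04301/0.01497 = -2.873.
p-value = P(Z > -2.873) ≈ 0.9980. With α = 0.1, fail to reject H₀.

z = -2.873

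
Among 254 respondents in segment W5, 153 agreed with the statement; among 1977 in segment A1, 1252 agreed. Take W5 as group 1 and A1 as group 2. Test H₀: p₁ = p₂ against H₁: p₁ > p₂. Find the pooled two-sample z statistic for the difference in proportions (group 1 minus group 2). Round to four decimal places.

z = -0.9607

p̂₁ = 153/254 = 0.602362, p̂₂ = 1252/1977 = 0.633283.
Pooled p̂ = (153+1252)/(254+1977) = 1405/2231 = 0.629762.
SE = √(p̂(1−p̂)(1/n₁+1/n₂)) = √(0.629762·0.370238·0.00444282) = √(0.0010359) = 0.032185.
z = (0.602362 − 0.633283)/0.032185 = -0.030921/0.032185 = -0.9607.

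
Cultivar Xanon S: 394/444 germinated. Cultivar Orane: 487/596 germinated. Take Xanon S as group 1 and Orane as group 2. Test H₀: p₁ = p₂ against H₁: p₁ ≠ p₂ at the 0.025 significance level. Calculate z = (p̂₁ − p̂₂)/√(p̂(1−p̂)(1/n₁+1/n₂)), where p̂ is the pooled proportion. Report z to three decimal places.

p̂₁ = 394/444 = 0.88739, p̂₂ = 487/596 = 0.81711.
Pooled p̂ = (394+487)/(444+596) = 881/1040 = 0.84712.
SE = √(p̂(1−p̂)(1/n₁+1/n₂)) = √(0.84712·0.15288·0.0039301) = √(0.000508991) = 0.02256.
z = (0.88739 − 0.81711)/0.02256 = 0.07028/0.02256 = 3.115.
Two-sided p-value ≈ 2·Φ(−3.115) = 0.0018, so at α = 0.025 we reject H₀.

z = 3.115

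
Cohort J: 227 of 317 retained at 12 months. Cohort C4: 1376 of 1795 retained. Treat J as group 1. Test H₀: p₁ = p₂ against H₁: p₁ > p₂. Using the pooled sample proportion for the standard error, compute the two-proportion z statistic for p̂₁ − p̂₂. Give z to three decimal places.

p̂₁ = 227/317 ≈ 0.716088, p̂₂ = 1376/1795 ≈ 0.766574.
Pooled p̂ = (227+1376)/(317+1795) = 1603/2112 = 0.758996.
SE = √(p̂(1−p̂)(1/n₁+1/n₂)) = √(0.758996·0.241004·0.00371168) = √(0.000678944) = 0.026057.
z = (0.716088 − 0.766574)/0.026057 = -0.050486/0.026057 = -1.938.

z = -1.938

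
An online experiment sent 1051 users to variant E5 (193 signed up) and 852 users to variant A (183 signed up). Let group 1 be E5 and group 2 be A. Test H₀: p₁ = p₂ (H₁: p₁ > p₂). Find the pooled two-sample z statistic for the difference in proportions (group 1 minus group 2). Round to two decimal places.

p̂₁ = 193/1051 = 0.1836, p̂₂ = 183/852 = 0.2148.
Pooled p̂ = (193+183)/(1051+852) = 376/1903 = 0.1976.
SE = √(p̂(1−p̂)(1/n₁+1/n₂)) = √(0.1976·0.8024·0.00212518) = √(0.000336935) = 0.0184.
z = (0.1836 − 0.2148)/0.0184 = -0.0312/0.0184 = -1.70.
p-value = P(Z > -1.697) ≈ 0.9552.

z = -1.70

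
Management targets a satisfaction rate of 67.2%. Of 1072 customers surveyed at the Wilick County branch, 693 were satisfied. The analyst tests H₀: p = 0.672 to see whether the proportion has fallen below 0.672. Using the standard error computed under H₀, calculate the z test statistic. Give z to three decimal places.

z = -1.781

p̂ = 693/1072 ≈ 0.64646.
SE = √(p₀(1−p₀)/n) = √(0.22042/1072) = 0.01434.
z = (0.64646 − 0.672)/0.01434 = -0.02554/0.01434 = -1.781.
p-value = P(Z < -1.781) ≈ 0.0374.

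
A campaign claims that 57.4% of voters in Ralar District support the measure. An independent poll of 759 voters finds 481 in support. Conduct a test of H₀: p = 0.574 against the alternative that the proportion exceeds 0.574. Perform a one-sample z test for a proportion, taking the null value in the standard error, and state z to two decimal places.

p̂ = 481/759 ≈ 0.63373.
Standard error under H₀: √(0.574×0.426/759) = 0.01795.
z = (0.63373 − 0.574)/0.01795 = 0.05973/0.01795 = 3.33.

z = 3.33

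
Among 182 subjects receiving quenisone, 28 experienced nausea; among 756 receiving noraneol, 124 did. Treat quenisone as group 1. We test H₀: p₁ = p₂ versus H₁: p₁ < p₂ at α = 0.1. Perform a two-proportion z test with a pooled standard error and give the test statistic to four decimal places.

z = -0.3344

p̂₁ = 28/182 = 0.153846, p̂₂ = 124/756 = 0.164021.
Pooled p̂ = (28+124)/(182+756) = 152/938 = 0.162047.
SE = √(0.135788 × 0.00681726) = 0.030425.
z = (0.153846 − 0.164021)/0.030425 = -0.010175/0.030425 = -0.3344.
p-value = P(Z < -0.334) ≈ 0.3690; since p > α = 0.1, fail to reject H₀.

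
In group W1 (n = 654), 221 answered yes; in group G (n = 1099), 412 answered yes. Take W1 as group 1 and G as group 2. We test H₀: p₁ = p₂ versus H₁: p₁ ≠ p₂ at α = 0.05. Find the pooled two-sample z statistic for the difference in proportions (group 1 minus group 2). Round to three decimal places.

p̂₁ = 221/654 = 0.337920, p̂₂ = 412/1099 = 0.374886.
Pooled p̂ = (221+412)/(654+1099) = 633/1753 = 0.361095.
SE = √(0.230705 × 0.00243897) = 0.023721.
z = (0.337920 − 0.374886)/0.023721 = -0.036966/0.023721 = -1.558.
p-value = 2·P(Z > 1.558) ≈ 0.1191. With α = 0.05, fail to reject H₀.

z = -1.558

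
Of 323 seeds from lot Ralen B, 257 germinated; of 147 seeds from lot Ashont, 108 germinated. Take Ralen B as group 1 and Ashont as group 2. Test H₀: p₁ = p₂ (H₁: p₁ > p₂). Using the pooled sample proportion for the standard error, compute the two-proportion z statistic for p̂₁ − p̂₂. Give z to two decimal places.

p̂₁ = 257/323 = 0.7957, p̂₂ = 108/147 = 0.7347.
Pooled p̂ = (257+108)/(323+147) = 365/470 = 0.7766.
SE = √(p̂(1−p̂)(1/n₁+1/n₂)) = √(0.7766·0.2234·0.0098987) = √(0.00171737) = 0.0414.
z = (0.7957 − 0.7347)/0.0414 = 0.0610/0.0414 = 1.47.
p-value = P(Z > 1.471) ≈ 0.0706.

z = 1.47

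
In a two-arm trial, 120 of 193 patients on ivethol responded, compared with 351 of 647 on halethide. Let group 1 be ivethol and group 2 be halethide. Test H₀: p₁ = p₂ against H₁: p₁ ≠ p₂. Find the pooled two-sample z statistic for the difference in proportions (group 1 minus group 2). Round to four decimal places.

z = 1.9471

p̂₁ = 120/193 ≈ 0.621762, p̂₂ = 351/647 ≈ 0.542504.
Pooled p̂ = (120+351)/(193+647) = 471/840 = 0.560714.
SE = √(0.246314 × 0.00672694) = 0.040706.
z = (0.621762 − 0.542504)/0.040706 = 0.079258/0.040706 = 1.9471.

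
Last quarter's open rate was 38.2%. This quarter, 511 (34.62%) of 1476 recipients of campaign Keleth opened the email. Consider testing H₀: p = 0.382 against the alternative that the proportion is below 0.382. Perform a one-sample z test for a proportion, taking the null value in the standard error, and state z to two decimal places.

p̂ = 511/1476 ≈ 0.34621.
Under H₀, SE = √(0.382·0.618/1476) = √(0.000159943) = 0.01265.
z = (0.34621 − 0.382)/0.01265 = -0.03579/0.01265 = -2.83.
p-value = P(Z < -2.830) ≈ 0.0023.

z = -2.83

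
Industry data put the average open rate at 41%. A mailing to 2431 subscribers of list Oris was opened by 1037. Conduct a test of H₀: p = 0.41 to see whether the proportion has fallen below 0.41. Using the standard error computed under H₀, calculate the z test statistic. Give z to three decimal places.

p̂ = 1037/2431 ≈ 0.426573.
SE = √(p₀(1−p₀)/n) = √(0.2419/2431) = 0.009975.
z = (0.426573 − 0.41)/0.009975 = 0.016573/0.009975 = 1.661.
p-value = P(Z < 1.661) ≈ 0.9517.

z = 1.661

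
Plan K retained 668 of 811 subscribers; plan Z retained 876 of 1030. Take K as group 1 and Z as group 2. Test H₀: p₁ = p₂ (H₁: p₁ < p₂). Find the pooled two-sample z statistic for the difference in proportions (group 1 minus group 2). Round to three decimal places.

p̂₁ = 668/811 = 0.82367, p̂₂ = 876/1030 = 0.85049.
Pooled p̂ = (668+876)/(811+1030) = 1544/1841 = 0.83867.
SE = √(0.135299 × 0.00220392) = 0.01727.
z = (0.82367 − 0.85049)/0.01727 = -0.02682/0.01727 = -1.553.
p-value = P(Z < -1.553) ≈ 0.0603.

z = -1.553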